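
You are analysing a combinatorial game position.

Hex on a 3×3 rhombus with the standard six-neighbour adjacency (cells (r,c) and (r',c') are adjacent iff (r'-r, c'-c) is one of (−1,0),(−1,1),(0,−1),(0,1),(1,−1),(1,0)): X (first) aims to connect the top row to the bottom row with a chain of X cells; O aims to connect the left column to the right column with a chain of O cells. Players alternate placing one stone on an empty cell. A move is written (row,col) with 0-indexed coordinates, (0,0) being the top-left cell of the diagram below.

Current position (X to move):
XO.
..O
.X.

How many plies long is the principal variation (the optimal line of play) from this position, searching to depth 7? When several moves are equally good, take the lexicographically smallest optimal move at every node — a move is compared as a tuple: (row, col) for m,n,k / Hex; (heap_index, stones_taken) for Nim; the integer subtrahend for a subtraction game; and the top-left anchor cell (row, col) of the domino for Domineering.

PV length from [XO./..O/.X.]: 3 plies

p1 X@[XO./..O/.X.]: (0,2)[XOX/..O/.X.]-1 (1,0)[XO./X.O/.X.]+1* (1,1)[XO./.XO/.X.]+1 (2,0)[XO./..O/XX.]-1 (2,2)[XO./..O/.XX]-1
p2 O@[XO./X.O/.X.]: (0,2)[XOO/X.O/.X.]-1* (1,1)[XO./XOO/.X.]-1 (2,0)[XO./X.O/OX.]-1 (2,2)[XO./X.O/.XO]-1
p3 X@[XOO/X.O/.X.]: (1,1)[XOO/XXO/.X.]+1* (2,0)[XOO/X.O/XX.]+1 (2,2)[XOO/X.O/.XX]+1
p4 O@[XOO/XXO/.X.] terminal -1; root [XO./..O/.X.] d7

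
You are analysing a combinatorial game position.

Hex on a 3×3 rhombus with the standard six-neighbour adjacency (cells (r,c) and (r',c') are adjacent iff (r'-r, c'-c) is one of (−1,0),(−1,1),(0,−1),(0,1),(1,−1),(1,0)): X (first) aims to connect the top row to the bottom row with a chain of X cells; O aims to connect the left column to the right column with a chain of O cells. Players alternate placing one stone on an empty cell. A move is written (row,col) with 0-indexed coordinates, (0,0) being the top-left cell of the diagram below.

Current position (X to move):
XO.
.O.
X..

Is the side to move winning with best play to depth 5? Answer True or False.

[XO./.O./X..] X move#1: (0,2):+1/XOX/.O./X..*, (1,0):+1/XO./XO./X.., (1,2):+1/XO./.OX/X.., (2,1):-1/XO./.O./XX., (2,2):-1/XO./.O./X.X
[XOX/.O./X..] O move#2: (1,0):-1/XOX/OO./X..*, (1,2):-1/XOX/.OO/X.., (2,1):-1/XOX/.O./XO., (2,2):-1/XOX/.O./X.O
[XOX/OO./X..] X move#3: (1,2):+1/XOX/OOX/X..*, (2,1):-1/XOX/OO./XX., (2,2):-1/XOX/OO./X.X
[XOX/OOX/X..] O move#4: (2,1):-1/XOX/OOX/XO.*, (2,2):-1/XOX/OOX/X.O
[XOX/OOX/XO.] X move#5: (2,2):+1/XOX/OOX/XOX*
[XOX/OOX/XOX] end (terminal -1, O#6); searched XO./.O./X.. to 5

X winning at [XO./.O./X..]: True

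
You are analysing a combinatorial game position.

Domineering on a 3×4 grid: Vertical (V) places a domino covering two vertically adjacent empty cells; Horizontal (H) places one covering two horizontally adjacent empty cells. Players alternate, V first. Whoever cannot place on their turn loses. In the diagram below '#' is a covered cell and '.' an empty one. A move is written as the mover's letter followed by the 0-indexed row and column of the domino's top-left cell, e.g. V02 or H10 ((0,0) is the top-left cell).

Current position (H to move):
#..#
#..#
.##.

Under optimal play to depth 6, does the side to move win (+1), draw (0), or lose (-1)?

[#..#/#..#/.##.] H move#1: H01:+1/####/#..#/.##.*, H11:+1/#..#/####/.##.
[####/#..#/.##.] end (terminal -1, V#2); searched #..#/#..#/.##. to 6

value(#..#/#..#/.##., H) = +1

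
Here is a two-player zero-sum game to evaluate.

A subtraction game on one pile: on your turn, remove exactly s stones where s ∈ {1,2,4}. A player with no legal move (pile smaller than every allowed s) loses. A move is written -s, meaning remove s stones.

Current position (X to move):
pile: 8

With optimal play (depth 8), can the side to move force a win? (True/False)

ply 1, X at 8 | -1=-1→7; -2=+1→6*; -4=-1→4
ply 2, O at 6 | -1=-1→5*; -2=-1→4; -4=-1→2
ply 3, X at 5 | -1=-1→4; -2=+1→3*; -4=-1→1
ply 4, O at 3 | -1=-1→2*; -2=-1→1
ply 5, X at 2 | -1=-1→1; -2=+1→0*
ply 6: 0 is terminal -1 (O); from 8 depth 8

X winning at [8]: True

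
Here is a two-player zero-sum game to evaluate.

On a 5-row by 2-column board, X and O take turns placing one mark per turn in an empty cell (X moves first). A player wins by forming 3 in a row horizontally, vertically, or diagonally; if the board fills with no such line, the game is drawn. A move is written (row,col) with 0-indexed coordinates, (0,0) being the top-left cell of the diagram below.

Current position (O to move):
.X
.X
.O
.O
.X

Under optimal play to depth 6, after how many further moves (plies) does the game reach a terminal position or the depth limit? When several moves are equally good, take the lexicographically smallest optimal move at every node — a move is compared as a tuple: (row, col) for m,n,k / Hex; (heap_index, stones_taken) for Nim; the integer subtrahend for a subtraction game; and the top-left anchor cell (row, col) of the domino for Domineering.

p1 O@[.X/.X/.O/.O/.X]: (0,0)[OX/.X/.O/.O/.X]+0* (1,0)[.X/OX/.O/.O/.X]+0 (2,0)[.X/.X/OO/.O/.X]+0 (3,0)[.X/.X/.O/OO/.X]+0 (4,0)[.X/.X/.O/.O/OX]+0
p2 X@[OX/.X/.O/.O/.X]: (1,0)[OX/XX/.O/.O/.X]+0* (2,0)[OX/.X/XO/.O/.X]+0 (3,0)[OX/.X/.O/XO/.X]+0 (4,0)[OX/.X/.O/.O/XX]+0
p3 O@[OX/XX/.O/.O/.X]: (2,0)[OX/XX/OO/.O/.X]+0* (3,0)[OX/XX/.O/OO/.X]+0 (4,0)[OX/XX/.O/.O/OX]+0
p4 X@[OX/XX/OO/.O/.X]: (3,0)[OX/XX/OO/XO/.X]+0* (4,0)[OX/XX/OO/.O/XX]+0
p5 O@[OX/XX/OO/XO/.X]: (4,0)[OX/XX/OO/XO/OX]+0*
p6 X@[OX/XX/OO/XO/OX] terminal +0; root [.X/.X/.O/.O/.X] d6

PV length from [.X/.X/.O/.O/.X]: 5 plies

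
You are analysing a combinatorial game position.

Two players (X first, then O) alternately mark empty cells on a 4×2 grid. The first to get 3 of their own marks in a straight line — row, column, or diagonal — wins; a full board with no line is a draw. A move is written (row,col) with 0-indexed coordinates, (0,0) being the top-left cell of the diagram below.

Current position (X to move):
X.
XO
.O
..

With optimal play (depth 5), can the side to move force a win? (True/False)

[X./XO/.O/..] X move#1: (0,1):-1/XX/XO/.O/.., (2,0):+1/X./XO/XO/..*, (3,0):-1/X./XO/.O/X., (3,1):-1/X./XO/.O/.X
[X./XO/XO/..] end (terminal -1, O#2); searched X./XO/.O/.. to 5

X winning at [X./XO/.O/..]: True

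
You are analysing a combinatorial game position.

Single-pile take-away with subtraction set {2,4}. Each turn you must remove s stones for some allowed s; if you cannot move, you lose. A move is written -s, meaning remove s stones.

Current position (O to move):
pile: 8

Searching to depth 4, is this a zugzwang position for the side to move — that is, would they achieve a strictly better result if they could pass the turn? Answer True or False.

p1 O@[8]: -2[6]+1* -4[4]-1
p2 X@[6]: -2[4]-1* -4[2]-1
p3 O@[4]: -2[2]-1 -4[0]+1*
p4 X@[0] terminal -1; root [8] d4
suppose O passes — search the same position with X to move:
pass> p1 X@[8]: -2[6]+1* -4[4]-1
pass> p2 O@[6]: -2[4]-1* -4[2]-1
pass> p3 X@[4]: -2[2]-1 -4[0]+1*
pass> p4 O@[0] terminal -1; root [8] d4
for O: play +1, pass -1

zugzwang(8, O) = False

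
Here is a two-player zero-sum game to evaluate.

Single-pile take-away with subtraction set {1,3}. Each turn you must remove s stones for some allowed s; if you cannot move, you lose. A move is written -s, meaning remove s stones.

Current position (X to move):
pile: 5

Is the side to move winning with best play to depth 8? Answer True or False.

ply 1, X at 5 | -1=+1→4*; -3=+1→2
ply 2, O at 4 | -1=-1→3*; -3=-1→1
ply 3, X at 3 | -1=+1→2*; -3=+1→0
ply 4, O at 2 | -1=-1→1*
ply 5, X at 1 | -1=+1→0*
ply 6: 0 is terminal -1 (O); from 5 depth 8

X winning at [5]: True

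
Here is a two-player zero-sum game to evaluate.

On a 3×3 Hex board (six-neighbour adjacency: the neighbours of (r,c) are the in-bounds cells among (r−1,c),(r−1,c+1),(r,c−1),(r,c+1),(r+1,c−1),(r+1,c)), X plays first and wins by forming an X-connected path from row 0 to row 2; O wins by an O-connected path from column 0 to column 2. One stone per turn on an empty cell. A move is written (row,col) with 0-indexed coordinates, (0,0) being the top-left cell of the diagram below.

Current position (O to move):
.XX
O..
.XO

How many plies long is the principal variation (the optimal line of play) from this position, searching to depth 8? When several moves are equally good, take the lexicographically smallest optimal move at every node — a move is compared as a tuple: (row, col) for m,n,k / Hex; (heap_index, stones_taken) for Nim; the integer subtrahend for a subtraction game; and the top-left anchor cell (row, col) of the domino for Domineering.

PV length from [.XX/O../.XO]: 2 plies

ply 1, O at .XX/O../.XO | (0,0)=-1→OXX/O../.XO*; (1,1)=-1→.XX/OO./.XO; (1,2)=-1→.XX/O.O/.XO; (2,0)=-1→.XX/O../OXO
ply 2, X at OXX/O../.XO | (1,1)=+1→OXX/OX./.XO*; (1,2)=+1→OXX/O.X/.XO; (2,0)=+1→OXX/O../XXO
ply 3: OXX/OX./.XO is terminal -1 (O); from .XX/O../.XO depth 8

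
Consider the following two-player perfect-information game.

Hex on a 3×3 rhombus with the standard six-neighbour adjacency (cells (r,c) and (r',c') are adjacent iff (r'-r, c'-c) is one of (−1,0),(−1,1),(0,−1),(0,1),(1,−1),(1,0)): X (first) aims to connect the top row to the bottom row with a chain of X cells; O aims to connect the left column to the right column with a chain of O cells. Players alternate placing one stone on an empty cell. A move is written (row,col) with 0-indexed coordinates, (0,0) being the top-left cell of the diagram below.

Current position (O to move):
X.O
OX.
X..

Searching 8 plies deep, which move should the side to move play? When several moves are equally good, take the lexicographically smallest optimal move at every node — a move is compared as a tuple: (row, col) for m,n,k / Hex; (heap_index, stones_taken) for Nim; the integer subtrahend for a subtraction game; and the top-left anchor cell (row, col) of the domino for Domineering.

O's best at [X.O/OX./X..]: (0,1)

ply 1, O at X.O/OX./X.. | (0,1)=+1→XOO/OX./X..*; (1,2)=-1→X.O/OXO/X..; (2,1)=-1→X.O/OX./XO.; (2,2)=-1→X.O/OX./X.O
ply 2: XOO/OX./X.. is terminal -1 (X); from X.O/OX./X.. depth 8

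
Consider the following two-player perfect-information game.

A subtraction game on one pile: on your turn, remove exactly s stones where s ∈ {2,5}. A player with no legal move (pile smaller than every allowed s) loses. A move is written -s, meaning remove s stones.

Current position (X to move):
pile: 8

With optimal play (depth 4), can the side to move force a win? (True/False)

ply 1, X at 8 | -2=-1→6*; -5=-1→3
ply 2, O at 6 | -2=+1→4*; -5=+1→1
ply 3, X at 4 | -2=-1→2*
ply 4, O at 2 | -2=+1→0*
ply 5: 0 is terminal -1 (X); from 8 depth 4

X winning at [8]: False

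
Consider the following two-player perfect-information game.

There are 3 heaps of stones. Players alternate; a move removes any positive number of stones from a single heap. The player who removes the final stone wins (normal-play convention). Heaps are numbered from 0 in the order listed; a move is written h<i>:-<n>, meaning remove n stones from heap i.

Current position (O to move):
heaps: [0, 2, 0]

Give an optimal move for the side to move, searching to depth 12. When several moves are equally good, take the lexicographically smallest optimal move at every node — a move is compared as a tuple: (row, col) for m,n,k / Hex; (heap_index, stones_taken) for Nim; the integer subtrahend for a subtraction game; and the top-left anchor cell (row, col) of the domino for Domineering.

O's best at [(0,2,0)]: h1:-2

[(0,2,0)] O move#1: h1:-1:-1/(0,1,0), h1:-2:+1/(0,0,0)*
[(0,0,0)] end (terminal -1, X#2); searched (0,2,0) to 12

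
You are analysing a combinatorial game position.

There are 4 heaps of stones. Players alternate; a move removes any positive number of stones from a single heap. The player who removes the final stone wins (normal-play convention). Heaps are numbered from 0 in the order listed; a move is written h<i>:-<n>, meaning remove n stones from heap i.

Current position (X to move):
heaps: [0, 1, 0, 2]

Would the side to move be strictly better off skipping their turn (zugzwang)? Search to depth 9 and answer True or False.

zugzwang((0,1,0,2), X) = False

ply 1, X at (0,1,0,2) | h1:-1=-1→(0,0,0,2); h3:-1=+1→(0,1,0,1)*; h3:-2=-1→(0,1,0,0)
ply 2, O at (0,1,0,1) | h1:-1=-1→(0,0,0,1)*; h3:-1=-1→(0,1,0,0)
ply 3, X at (0,0,0,1) | h3:-1=+1→(0,0,0,0)*
ply 4: (0,0,0,0) is terminal -1 (O); from (0,1,0,2) depth 9
if X skipped the turn, O would face:
~ ply 1, O at (0,1,0,2) | h1:-1=-1→(0,0,0,2); h3:-1=+1→(0,1,0,1)*; h3:-2=-1→(0,1,0,0)
~ ply 2, X at (0,1,0,1) | h1:-1=-1→(0,0,0,1)*; h3:-1=-1→(0,1,0,0)
~ ply 3, O at (0,0,0,1) | h3:-1=+1→(0,0,0,0)*
~ ply 4: (0,0,0,0) is terminal -1 (X); from (0,1,0,2) depth 9
compare (X): move=+1 vs pass=-1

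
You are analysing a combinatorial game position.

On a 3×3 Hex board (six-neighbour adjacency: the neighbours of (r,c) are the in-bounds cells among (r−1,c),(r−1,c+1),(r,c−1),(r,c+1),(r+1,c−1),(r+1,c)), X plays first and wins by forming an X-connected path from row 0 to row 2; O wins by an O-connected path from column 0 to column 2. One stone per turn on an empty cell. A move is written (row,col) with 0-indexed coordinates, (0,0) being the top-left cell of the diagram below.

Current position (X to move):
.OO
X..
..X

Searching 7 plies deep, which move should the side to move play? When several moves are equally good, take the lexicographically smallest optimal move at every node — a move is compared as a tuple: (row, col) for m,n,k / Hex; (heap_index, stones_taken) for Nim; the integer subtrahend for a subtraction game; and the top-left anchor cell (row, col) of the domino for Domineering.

p1 X@[.OO/X../..X]: (0,0)[XOO/X../..X]+1* (1,1)[.OO/XX./..X]-1 (1,2)[.OO/X.X/..X]-1 (2,0)[.OO/X../X.X]-1 (2,1)[.OO/X../.XX]-1
p2 O@[XOO/X../..X]: (1,1)[XOO/XO./..X]-1* (1,2)[XOO/X.O/..X]-1 (2,0)[XOO/X../O.X]-1 (2,1)[XOO/X../.OX]-1
p3 X@[XOO/XO./..X]: (1,2)[XOO/XOX/..X]-1 (2,0)[XOO/XO./X.X]+1* (2,1)[XOO/XO./.XX]-1
p4 O@[XOO/XO./X.X] terminal -1; root [.OO/X../..X] d7

X's best at [.OO/X../..X]: (0,0)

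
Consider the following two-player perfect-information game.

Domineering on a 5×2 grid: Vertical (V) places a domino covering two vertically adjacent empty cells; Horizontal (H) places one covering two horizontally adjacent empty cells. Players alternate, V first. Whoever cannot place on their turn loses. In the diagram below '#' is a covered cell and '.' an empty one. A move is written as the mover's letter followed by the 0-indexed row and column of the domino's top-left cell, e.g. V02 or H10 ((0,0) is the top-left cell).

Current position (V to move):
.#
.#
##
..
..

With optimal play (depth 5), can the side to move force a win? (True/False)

ply 1, V at .#/.#/##/../.. | V00=-1→##/##/##/../..; V30=+1→.#/.#/##/#./#.*; V31=+1→.#/.#/##/.#/.#
ply 2: .#/.#/##/#./#. is terminal -1 (H); from .#/.#/##/../.. depth 5

V winning at [.#/.#/##/../..]: True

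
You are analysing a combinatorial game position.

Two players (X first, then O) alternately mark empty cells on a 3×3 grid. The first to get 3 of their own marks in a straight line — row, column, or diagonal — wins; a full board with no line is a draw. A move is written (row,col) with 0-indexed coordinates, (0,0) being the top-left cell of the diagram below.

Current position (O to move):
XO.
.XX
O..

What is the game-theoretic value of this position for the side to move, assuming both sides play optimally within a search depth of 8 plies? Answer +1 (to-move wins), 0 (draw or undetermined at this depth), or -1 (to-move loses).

ply 1, O at XO./.XX/O.. | (0,2)=-1→XOO/.XX/O..*; (1,0)=-1→XO./OXX/O..; (2,1)=-1→XO./.XX/OO.; (2,2)=-1→XO./.XX/O.O
ply 2, X at XOO/.XX/O.. | (1,0)=+1→XOO/XXX/O..*; (2,1)=+1→XOO/.XX/OX.; (2,2)=+1→XOO/.XX/O.X
ply 3: XOO/XXX/O.. is terminal -1 (O); from XO./.XX/O.. depth 8

value(XO./.XX/O.., O) = -1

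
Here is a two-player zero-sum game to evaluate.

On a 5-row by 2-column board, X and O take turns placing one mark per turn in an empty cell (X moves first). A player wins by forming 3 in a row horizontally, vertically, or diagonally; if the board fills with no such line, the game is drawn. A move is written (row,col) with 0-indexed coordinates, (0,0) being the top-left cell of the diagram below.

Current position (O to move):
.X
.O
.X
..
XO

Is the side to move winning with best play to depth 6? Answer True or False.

O winning at [.X/.O/.X/../XO]: False

ply 1, O at .X/.O/.X/../XO | (0,0)=+0→OX/.O/.X/../XO*; (1,0)=+0→.X/OO/.X/../XO; (2,0)=+0→.X/.O/OX/../XO; (3,0)=+0→.X/.O/.X/O./XO; (3,1)=+0→.X/.O/.X/.O/XO
ply 2, X at OX/.O/.X/../XO | (1,0)=+0→OX/XO/.X/../XO*; (2,0)=+0→OX/.O/XX/../XO; (3,0)=+0→OX/.O/.X/X./XO; (3,1)=+0→OX/.O/.X/.X/XO
ply 3, O at OX/XO/.X/../XO | (2,0)=+0→OX/XO/OX/../XO*; (3,0)=+0→OX/XO/.X/O./XO; (3,1)=+0→OX/XO/.X/.O/XO
ply 4, X at OX/XO/OX/../XO | (3,0)=+0→OX/XO/OX/X./XO*; (3,1)=+0→OX/XO/OX/.X/XO
ply 5, O at OX/XO/OX/X./XO | (3,1)=+0→OX/XO/OX/XO/XO*
ply 6: OX/XO/OX/XO/XO is terminal +0 (X); from .X/.O/.X/../XO depth 6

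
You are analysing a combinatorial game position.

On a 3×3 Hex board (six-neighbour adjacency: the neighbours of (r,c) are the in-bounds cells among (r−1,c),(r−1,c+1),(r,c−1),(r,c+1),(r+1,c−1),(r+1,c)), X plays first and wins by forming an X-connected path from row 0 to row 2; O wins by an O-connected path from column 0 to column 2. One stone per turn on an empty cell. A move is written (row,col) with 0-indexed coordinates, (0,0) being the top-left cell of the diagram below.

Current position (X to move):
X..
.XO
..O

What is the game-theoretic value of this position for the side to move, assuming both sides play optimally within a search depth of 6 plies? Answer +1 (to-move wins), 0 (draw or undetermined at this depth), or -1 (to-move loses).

value(X../.XO/..O, X) = +1

[X../.XO/..O] X move#1: (0,1):+1/XX./.XO/..O*, (0,2):+1/X.X/.XO/..O, (1,0):+1/X../XXO/..O, (2,0):+1/X../.XO/X.O, (2,1):+1/X../.XO/.XO
[XX./.XO/..O] O move#2: (0,2):-1/XXO/.XO/..O*, (1,0):-1/XX./OXO/..O, (2,0):-1/XX./.XO/O.O, (2,1):-1/XX./.XO/.OO
[XXO/.XO/..O] X move#3: (1,0):+1/XXO/XXO/..O*, (2,0):+1/XXO/.XO/X.O, (2,1):+1/XXO/.XO/.XO
[XXO/XXO/..O] O move#4: (2,0):-1/XXO/XXO/O.O*, (2,1):-1/XXO/XXO/.OO
[XXO/XXO/O.O] X move#5: (2,1):+1/XXO/XXO/OXO*
[XXO/XXO/OXO] end (terminal -1, O#6); searched X../.XO/..O to 6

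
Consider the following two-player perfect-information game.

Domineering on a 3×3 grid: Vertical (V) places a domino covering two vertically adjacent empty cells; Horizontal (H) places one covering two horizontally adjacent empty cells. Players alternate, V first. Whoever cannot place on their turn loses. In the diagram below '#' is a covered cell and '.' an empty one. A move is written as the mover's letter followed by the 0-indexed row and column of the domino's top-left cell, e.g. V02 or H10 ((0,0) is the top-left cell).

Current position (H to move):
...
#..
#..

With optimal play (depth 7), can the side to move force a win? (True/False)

H winning at [.../#../#..]: True

p1 H@[.../#../#..]: H00[##./#../#..]-1 H01[.##/#../#..]-1 H11[.../###/#..]+1* H21[.../#../###]-1
p2 V@[.../###/#..] terminal -1; root [.../#../#..] d7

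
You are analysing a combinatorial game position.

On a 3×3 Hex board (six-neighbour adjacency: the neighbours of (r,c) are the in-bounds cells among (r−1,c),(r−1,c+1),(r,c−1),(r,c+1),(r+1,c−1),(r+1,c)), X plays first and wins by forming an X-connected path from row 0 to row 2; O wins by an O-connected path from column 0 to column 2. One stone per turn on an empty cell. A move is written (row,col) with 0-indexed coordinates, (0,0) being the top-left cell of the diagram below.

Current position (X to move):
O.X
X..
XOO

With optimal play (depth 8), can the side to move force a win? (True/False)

p1 X@[O.X/X../XOO]: (0,1)[OXX/X../XOO]+1* (1,1)[O.X/XX./XOO]+1 (1,2)[O.X/X.X/XOO]+1
p2 O@[OXX/X../XOO] terminal -1; root [O.X/X../XOO] d8

X winning at [O.X/X../XOO]: True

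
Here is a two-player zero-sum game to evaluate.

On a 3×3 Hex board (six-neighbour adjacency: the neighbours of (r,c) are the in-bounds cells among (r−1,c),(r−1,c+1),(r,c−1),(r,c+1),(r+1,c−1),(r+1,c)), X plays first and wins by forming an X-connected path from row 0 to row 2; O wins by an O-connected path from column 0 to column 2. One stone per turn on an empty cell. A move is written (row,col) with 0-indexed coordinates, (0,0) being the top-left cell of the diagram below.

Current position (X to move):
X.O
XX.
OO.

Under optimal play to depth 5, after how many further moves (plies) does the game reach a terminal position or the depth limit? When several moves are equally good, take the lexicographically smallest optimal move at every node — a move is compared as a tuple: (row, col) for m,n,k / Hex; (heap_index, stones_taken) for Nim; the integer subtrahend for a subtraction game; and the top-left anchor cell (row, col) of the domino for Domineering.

PV length from [X.O/XX./OO.]: 2 plies

[X.O/XX./OO.] X move#1: (0,1):-1/XXO/XX./OO.*, (1,2):-1/X.O/XXX/OO., (2,2):-1/X.O/XX./OOX
[XXO/XX./OO.] O move#2: (1,2):+1/XXO/XXO/OO.*, (2,2):+1/XXO/XX./OOO
[XXO/XXO/OO.] end (terminal -1, X#3); searched X.O/XX./OO. to 5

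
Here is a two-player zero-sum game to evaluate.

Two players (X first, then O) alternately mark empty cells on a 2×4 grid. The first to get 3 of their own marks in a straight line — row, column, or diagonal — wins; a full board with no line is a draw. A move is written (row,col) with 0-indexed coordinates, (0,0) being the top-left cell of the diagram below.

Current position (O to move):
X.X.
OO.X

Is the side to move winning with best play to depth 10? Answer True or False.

O winning at [X.X./OO.X]: True

ply 1, O at X.X./OO.X | (0,1)=+0→XOX./OO.X; (0,3)=-1→X.XO/OO.X; (1,2)=+1→X.X./OOOX*
ply 2: X.X./OOOX is terminal -1 (X); from X.X./OO.X depth 10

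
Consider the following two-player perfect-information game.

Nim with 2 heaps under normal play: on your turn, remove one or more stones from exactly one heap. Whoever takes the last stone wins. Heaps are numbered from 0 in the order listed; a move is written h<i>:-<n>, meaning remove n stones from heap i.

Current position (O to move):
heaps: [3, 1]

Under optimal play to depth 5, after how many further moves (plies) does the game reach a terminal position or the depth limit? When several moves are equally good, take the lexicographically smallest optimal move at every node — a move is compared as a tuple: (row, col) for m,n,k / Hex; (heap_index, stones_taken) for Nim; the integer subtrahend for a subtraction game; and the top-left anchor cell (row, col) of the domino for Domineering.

PV length from [(3,1)]: 3 plies

p1 O@[(3,1)]: h0:-1[(2,1)]-1 h0:-2[(1,1)]+1* h0:-3[(0,1)]-1 h1:-1[(3,0)]-1
p2 X@[(1,1)]: h0:-1[(0,1)]-1* h1:-1[(1,0)]-1
p3 O@[(0,1)]: h1:-1[(0,0)]+1*
p4 X@[(0,0)] terminal -1; root [(3,1)] d5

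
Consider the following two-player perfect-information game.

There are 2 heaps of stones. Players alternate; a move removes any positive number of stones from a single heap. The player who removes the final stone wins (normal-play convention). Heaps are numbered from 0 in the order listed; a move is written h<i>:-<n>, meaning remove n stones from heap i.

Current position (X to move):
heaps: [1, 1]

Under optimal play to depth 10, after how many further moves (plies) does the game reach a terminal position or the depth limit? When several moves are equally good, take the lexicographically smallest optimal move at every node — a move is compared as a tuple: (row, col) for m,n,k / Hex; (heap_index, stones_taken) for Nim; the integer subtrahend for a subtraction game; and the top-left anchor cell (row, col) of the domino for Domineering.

[(1,1)] X move#1: h0:-1:-1/(0,1)*, h1:-1:-1/(1,0)
[(0,1)] O move#2: h1:-1:+1/(0,0)*
[(0,0)] end (terminal -1, X#3); searched (1,1) to 10

PV length from [(1,1)]: 2 plies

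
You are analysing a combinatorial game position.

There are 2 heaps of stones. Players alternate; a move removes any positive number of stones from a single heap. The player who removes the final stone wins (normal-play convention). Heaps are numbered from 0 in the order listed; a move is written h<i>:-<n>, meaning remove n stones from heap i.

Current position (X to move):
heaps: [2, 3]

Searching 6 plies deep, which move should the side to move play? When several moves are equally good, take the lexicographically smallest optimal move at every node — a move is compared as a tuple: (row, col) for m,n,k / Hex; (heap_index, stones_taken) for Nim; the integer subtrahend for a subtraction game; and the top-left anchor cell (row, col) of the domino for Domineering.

[(2,3)] X move#1: h0:-1:-1/(1,3), h0:-2:-1/(0,3), h1:-1:+1/(2,2)*, h1:-2:-1/(2,1), h1:-3:-1/(2,0)
[(2,2)] O move#2: h0:-1:-1/(1,2)*, h0:-2:-1/(0,2), h1:-1:-1/(2,1), h1:-2:-1/(2,0)
[(1,2)] X move#3: h0:-1:-1/(0,2), h1:-1:+1/(1,1)*, h1:-2:-1/(1,0)
[(1,1)] O move#4: h0:-1:-1/(0,1)*, h1:-1:-1/(1,0)
[(0,1)] X move#5: h1:-1:+1/(0,0)*
[(0,0)] end (terminal -1, O#6); searched (2,3) to 6

X's best at [(2,3)]: h1:-1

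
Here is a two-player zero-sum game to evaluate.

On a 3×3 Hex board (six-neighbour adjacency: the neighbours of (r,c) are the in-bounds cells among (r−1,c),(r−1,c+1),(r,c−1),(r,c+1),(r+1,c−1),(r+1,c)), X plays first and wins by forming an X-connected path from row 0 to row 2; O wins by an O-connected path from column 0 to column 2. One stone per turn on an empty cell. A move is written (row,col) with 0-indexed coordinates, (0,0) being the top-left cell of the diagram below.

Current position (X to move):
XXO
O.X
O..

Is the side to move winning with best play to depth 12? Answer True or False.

ply 1, X at XXO/O.X/O.. | (1,1)=+1→XXO/OXX/O..*; (2,1)=-1→XXO/O.X/OX.; (2,2)=-1→XXO/O.X/O.X
ply 2, O at XXO/OXX/O.. | (2,1)=-1→XXO/OXX/OO.*; (2,2)=-1→XXO/OXX/O.O
ply 3, X at XXO/OXX/OO. | (2,2)=+1→XXO/OXX/OOX*
ply 4: XXO/OXX/OOX is terminal -1 (O); from XXO/O.X/O.. depth 12

X winning at [XXO/O.X/O..]: True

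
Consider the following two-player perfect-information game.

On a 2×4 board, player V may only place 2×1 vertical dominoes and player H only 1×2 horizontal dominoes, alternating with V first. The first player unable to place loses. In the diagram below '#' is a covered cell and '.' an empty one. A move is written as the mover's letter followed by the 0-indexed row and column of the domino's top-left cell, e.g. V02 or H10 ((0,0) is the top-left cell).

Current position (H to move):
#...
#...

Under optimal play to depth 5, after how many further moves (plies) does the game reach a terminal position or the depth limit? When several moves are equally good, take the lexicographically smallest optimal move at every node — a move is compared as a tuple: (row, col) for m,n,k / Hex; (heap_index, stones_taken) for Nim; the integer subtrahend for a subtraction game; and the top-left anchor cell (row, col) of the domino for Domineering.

PV length from [#.../#...]: 3 plies

ply 1, H at #.../#... | H01=+1→###./#...*; H02=+1→#.##/#...; H11=+1→#.../###.; H12=+1→#.../#.##
ply 2, V at ###./#... | V03=-1→####/#..#*
ply 3, H at ####/#..# | H11=+1→####/####*
ply 4: ####/#### is terminal -1 (V); from #.../#... depth 5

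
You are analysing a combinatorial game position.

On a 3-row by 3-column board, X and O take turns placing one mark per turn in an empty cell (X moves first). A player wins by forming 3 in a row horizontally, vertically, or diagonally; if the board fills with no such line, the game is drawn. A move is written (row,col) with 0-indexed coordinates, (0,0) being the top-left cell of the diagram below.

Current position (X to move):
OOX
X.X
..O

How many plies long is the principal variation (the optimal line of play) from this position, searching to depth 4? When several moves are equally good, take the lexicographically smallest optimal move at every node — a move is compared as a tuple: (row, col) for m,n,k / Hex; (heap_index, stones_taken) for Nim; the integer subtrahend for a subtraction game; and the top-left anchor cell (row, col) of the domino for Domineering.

PV length from [OOX/X.X/..O]: 1 ply

ply 1, X at OOX/X.X/..O | (1,1)=+1→OOX/XXX/..O*; (2,0)=-1→OOX/X.X/X.O; (2,1)=-1→OOX/X.X/.XO
ply 2: OOX/XXX/..O is terminal -1 (O); from OOX/X.X/..O depth 4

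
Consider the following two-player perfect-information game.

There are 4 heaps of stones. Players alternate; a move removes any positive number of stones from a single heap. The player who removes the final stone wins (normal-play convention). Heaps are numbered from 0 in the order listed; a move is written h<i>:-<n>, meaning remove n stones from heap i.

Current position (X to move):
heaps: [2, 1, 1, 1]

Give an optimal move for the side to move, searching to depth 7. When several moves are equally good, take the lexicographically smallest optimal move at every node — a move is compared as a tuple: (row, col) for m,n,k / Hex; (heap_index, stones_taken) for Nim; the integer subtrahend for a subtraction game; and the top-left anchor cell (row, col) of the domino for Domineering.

X's best at [(2,1,1,1)]: h0:-1

p1 X@[(2,1,1,1)]: h0:-1[(1,1,1,1)]+1* h0:-2[(0,1,1,1)]-1 h1:-1[(2,0,1,1)]-1 h2:-1[(2,1,0,1)]-1 h3:-1[(2,1,1,0)]-1
p2 O@[(1,1,1,1)]: h0:-1[(0,1,1,1)]-1* h1:-1[(1,0,1,1)]-1 h2:-1[(1,1,0,1)]-1 h3:-1[(1,1,1,0)]-1
p3 X@[(0,1,1,1)]: h1:-1[(0,0,1,1)]+1* h2:-1[(0,1,0,1)]+1 h3:-1[(0,1,1,0)]+1
p4 O@[(0,0,1,1)]: h2:-1[(0,0,0,1)]-1* h3:-1[(0,0,1,0)]-1
p5 X@[(0,0,0,1)]: h3:-1[(0,0,0,0)]+1*
p6 O@[(0,0,0,0)] terminal -1; root [(2,1,1,1)] d7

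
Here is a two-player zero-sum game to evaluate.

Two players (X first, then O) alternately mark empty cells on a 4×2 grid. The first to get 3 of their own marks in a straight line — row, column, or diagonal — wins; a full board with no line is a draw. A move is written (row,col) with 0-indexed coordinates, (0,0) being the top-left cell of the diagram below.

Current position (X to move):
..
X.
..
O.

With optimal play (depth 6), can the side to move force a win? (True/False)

X winning at [../X./../O.]: False

ply 1, X at ../X./../O. | (0,0)=+0→X./X./../O.*; (0,1)=+0→.X/X./../O.; (1,1)=+0→../XX/../O.; (2,0)=+0→../X./X./O.; (2,1)=+0→../X./.X/O.; (3,1)=+0→../X./../OX
ply 2, O at X./X./../O. | (0,1)=-1→XO/X./../O.; (1,1)=-1→X./XO/../O.; (2,0)=+0→X./X./O./O.*; (2,1)=-1→X./X./.O/O.; (3,1)=-1→X./X./../OO
ply 3, X at X./X./O./O. | (0,1)=+0→XX/X./O./O.*; (1,1)=+0→X./XX/O./O.; (2,1)=+0→X./X./OX/O.; (3,1)=+0→X./X./O./OX
ply 4, O at XX/X./O./O. | (1,1)=+0→XX/XO/O./O.*; (2,1)=+0→XX/X./OO/O.; (3,1)=+0→XX/X./O./OO
ply 5, X at XX/XO/O./O. | (2,1)=+0→XX/XO/OX/O.*; (3,1)=+0→XX/XO/O./OX
ply 6, O at XX/XO/OX/O. | (3,1)=+0→XX/XO/OX/OO*
ply 7: XX/XO/OX/OO is terminal +0 (X); from ../X./../O. depth 6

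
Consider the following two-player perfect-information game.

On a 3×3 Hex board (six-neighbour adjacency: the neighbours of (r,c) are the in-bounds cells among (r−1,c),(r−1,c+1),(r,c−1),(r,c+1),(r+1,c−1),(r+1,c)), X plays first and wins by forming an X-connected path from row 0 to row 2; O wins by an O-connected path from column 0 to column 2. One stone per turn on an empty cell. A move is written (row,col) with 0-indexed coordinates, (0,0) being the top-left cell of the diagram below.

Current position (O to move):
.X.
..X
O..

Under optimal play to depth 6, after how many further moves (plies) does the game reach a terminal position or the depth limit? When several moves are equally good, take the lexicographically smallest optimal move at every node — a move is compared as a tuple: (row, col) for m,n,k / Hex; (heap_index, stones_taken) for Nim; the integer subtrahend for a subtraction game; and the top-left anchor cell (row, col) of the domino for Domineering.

ply 1, O at .X./..X/O.. | (0,0)=-1→OX./..X/O..*; (0,2)=-1→.XO/..X/O..; (1,0)=-1→.X./O.X/O..; (1,1)=-1→.X./.OX/O..; (2,1)=-1→.X./..X/OO.; (2,2)=-1→.X./..X/O.O
ply 2, X at OX./..X/O.. | (0,2)=+1→OXX/..X/O..*; (1,0)=+1→OX./X.X/O..; (1,1)=+1→OX./.XX/O..; (2,1)=+1→OX./..X/OX.; (2,2)=+1→OX./..X/O.X
ply 3, O at OXX/..X/O.. | (1,0)=-1→OXX/O.X/O..*; (1,1)=-1→OXX/.OX/O..; (2,1)=-1→OXX/..X/OO.; (2,2)=-1→OXX/..X/O.O
ply 4, X at OXX/O.X/O.. | (1,1)=+1→OXX/OXX/O..*; (2,1)=+1→OXX/O.X/OX.; (2,2)=+1→OXX/O.X/O.X
ply 5, O at OXX/OXX/O.. | (2,1)=-1→OXX/OXX/OO.*; (2,2)=-1→OXX/OXX/O.O
ply 6, X at OXX/OXX/OO. | (2,2)=+1→OXX/OXX/OOX*
ply 7: OXX/OXX/OOX is terminal -1 (O); from .X./..X/O.. depth 6

PV length from [.X./..X/O..]: 6 plies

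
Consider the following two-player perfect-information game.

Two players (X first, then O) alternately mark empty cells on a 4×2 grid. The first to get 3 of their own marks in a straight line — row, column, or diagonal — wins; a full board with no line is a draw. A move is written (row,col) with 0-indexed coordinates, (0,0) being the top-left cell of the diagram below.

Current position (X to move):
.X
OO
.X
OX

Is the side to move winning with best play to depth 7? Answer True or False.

X winning at [.X/OO/.X/OX]: False

[.X/OO/.X/OX] X move#1: (0,0):-1/XX/OO/.X/OX, (2,0):+0/.X/OO/XX/OX*
[.X/OO/XX/OX] O move#2: (0,0):+0/OX/OO/XX/OX*
[OX/OO/XX/OX] end (terminal +0, X#3); searched .X/OO/.X/OX to 7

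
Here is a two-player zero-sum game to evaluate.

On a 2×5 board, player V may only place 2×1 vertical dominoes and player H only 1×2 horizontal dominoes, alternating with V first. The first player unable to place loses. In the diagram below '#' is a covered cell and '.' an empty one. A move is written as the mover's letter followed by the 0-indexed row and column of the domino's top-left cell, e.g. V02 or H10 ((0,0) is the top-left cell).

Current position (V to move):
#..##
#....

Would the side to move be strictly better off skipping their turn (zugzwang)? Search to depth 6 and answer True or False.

[#..##/#....] V move#1: V01:-1/##.##/##..., V02:+1/#.###/#.#..*
[#.###/#.#..] H move#2: H13:-1/#.###/#.###*
[#.###/#.###] V move#3: V01:+1/#####/#####*
[#####/#####] end (terminal -1, H#4); searched #..##/#.... to 6
suppose V passes — search the same position with H to move:
pass> [#..##/#....] H move#1: H01:+1/#####/#....*, H11:+1/#..##/###.., H12:-1/#..##/#.##., H13:-1/#..##/#..##
pass> [#####/#....] end (terminal -1, V#2); searched #..##/#.... to 6
for V: play +1, pass -1

zugzwang(#..##/#...., V) = False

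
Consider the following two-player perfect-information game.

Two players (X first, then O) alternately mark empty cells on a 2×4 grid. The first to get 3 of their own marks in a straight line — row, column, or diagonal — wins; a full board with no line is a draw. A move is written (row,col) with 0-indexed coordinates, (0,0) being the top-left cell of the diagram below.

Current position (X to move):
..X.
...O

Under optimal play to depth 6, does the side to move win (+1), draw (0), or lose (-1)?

p1 X@[..X./...O]: (0,0)[X.X./...O]+0 (0,1)[.XX./...O]+1* (0,3)[..XX/...O]+0 (1,0)[..X./X..O]+0 (1,1)[..X./.X.O]+0 (1,2)[..X./..XO]+0
p2 O@[.XX./...O]: (0,0)[OXX./...O]-1* (0,3)[.XXO/...O]-1 (1,0)[.XX./O..O]-1 (1,1)[.XX./.O.O]-1 (1,2)[.XX./..OO]-1
p3 X@[OXX./...O]: (0,3)[OXXX/...O]+1* (1,0)[OXX./X..O]+0 (1,1)[OXX./.X.O]+0 (1,2)[OXX./..XO]+0
p4 O@[OXXX/...O] terminal -1; root [..X./...O] d6

value(..X./...O, X) = +1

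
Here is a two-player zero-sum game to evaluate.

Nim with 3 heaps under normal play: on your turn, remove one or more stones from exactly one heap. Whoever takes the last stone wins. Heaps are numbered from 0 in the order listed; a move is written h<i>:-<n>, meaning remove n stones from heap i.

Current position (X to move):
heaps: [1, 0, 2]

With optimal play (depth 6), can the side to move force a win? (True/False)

p1 X@[(1,0,2)]: h0:-1[(0,0,2)]-1 h2:-1[(1,0,1)]+1* h2:-2[(1,0,0)]-1
p2 O@[(1,0,1)]: h0:-1[(0,0,1)]-1* h2:-1[(1,0,0)]-1
p3 X@[(0,0,1)]: h2:-1[(0,0,0)]+1*
p4 O@[(0,0,0)] terminal -1; root [(1,0,2)] d6

X winning at [(1,0,2)]: True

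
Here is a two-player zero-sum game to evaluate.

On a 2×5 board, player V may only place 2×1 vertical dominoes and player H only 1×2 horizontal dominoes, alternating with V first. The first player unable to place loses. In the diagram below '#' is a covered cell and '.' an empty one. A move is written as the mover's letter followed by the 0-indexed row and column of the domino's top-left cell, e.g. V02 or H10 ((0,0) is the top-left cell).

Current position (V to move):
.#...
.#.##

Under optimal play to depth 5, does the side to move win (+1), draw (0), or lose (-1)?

p1 V@[.#.../.#.##]: V00[##.../##.##]-1 V02[.##../.####]+1*
p2 H@[.##../.####]: H03[.####/.####]-1*
p3 V@[.####/.####]: V00[#####/#####]+1*
p4 H@[#####/#####] terminal -1; root [.#.../.#.##] d5

value(.#.../.#.##, V) = +1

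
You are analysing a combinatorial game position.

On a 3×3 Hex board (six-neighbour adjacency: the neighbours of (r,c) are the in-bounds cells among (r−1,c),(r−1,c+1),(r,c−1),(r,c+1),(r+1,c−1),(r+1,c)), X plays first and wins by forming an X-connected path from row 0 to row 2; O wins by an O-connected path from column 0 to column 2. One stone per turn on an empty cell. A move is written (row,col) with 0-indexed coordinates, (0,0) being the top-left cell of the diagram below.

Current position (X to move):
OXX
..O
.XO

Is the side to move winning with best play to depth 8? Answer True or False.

[OXX/..O/.XO] X move#1: (1,0):+1/OXX/X.O/.XO*, (1,1):+1/OXX/.XO/.XO, (2,0):+1/OXX/..O/XXO
[OXX/X.O/.XO] O move#2: (1,1):-1/OXX/XOO/.XO*, (2,0):-1/OXX/X.O/OXO
[OXX/XOO/.XO] X move#3: (2,0):+1/OXX/XOO/XXO*
[OXX/XOO/XXO] end (terminal -1, O#4); searched OXX/..O/.XO to 8

X winning at [OXX/..O/.XO]: True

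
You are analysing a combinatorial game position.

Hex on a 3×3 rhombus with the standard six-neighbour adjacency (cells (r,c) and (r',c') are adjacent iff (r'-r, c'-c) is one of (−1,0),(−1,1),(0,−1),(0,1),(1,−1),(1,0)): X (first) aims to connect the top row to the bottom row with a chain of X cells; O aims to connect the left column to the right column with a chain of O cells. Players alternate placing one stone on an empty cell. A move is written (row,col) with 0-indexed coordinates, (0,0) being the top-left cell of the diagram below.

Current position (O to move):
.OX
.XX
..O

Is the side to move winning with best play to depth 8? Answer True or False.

[.OX/.XX/..O] O move#1: (0,0):-1/OOX/.XX/..O*, (1,0):-1/.OX/OXX/..O, (2,0):-1/.OX/.XX/O.O, (2,1):-1/.OX/.XX/.OO
[OOX/.XX/..O] X move#2: (1,0):+1/OOX/XXX/..O*, (2,0):+1/OOX/.XX/X.O, (2,1):+1/OOX/.XX/.XO
[OOX/XXX/..O] O move#3: (2,0):-1/OOX/XXX/O.O*, (2,1):-1/OOX/XXX/.OO
[OOX/XXX/O.O] X move#4: (2,1):+1/OOX/XXX/OXO*
[OOX/XXX/OXO] end (terminal -1, O#5); searched .OX/.XX/..O to 8

O winning at [.OX/.XX/..O]: False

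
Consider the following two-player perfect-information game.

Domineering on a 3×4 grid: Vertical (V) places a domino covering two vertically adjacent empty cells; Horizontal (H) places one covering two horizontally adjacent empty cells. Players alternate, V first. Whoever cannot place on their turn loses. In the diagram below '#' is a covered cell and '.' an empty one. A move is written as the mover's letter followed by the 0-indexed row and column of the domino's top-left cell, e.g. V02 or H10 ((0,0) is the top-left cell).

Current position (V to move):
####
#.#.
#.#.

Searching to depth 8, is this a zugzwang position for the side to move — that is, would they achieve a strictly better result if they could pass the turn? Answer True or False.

zugzwang(####/#.#./#.#., V) = False

p1 V@[####/#.#./#.#.]: V11[####/###./###.]+1* V13[####/#.##/#.##]+1
p2 H@[####/###./###.] terminal -1; root [####/#.#./#.#.] d8
pass branch (H moves first from the same position):
  | p1 H@[####/#.#./#.#.] terminal -1; root [####/#.#./#.#.] d8
V moving scores +1; V passing scores +1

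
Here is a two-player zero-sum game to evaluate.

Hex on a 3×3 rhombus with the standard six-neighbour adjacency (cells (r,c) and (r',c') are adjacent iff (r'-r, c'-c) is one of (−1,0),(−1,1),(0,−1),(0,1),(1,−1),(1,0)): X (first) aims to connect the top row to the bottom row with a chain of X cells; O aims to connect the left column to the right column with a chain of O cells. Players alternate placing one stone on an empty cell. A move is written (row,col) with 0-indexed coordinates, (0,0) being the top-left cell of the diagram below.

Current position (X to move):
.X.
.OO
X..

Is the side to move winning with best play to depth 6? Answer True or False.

p1 X@[.X./.OO/X..]: (0,0)[XX./.OO/X..]-1 (0,2)[.XX/.OO/X..]-1 (1,0)[.X./XOO/X..]+1* (2,1)[.X./.OO/XX.]-1 (2,2)[.X./.OO/X.X]-1
p2 O@[.X./XOO/X..] terminal -1; root [.X./.OO/X..] d6

X winning at [.X./.OO/X..]: True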